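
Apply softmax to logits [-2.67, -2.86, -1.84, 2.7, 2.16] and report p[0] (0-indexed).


Exponentials: e^-2.67=0.0693, e^-2.86=0.0573, e^-1.84=0.1588, e^2.7=14.8797, e^2.16=8.6711
Sum = 23.8362
Softmax = [0.0029, 0.0024, 0.0067, 0.6242, 0.3638]
p[0] = 0.0693/23.8362 = 0.0029

0.0029


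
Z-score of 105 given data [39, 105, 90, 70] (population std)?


μ = 76, σ = 24.7083
z = (105 - 76)/24.7083 = 1.1737

1.1737


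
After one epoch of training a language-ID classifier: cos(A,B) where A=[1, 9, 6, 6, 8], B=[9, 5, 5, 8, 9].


A·B = 1·9 + 9·5 + 6·5 + 6·8 + 8·9 = 204
‖A‖ = √218 = 14.7648, ‖B‖ = √276 = 16.6132
cos = 204/(√218·√276) = 204/√60168 = 0.8317

0.8317


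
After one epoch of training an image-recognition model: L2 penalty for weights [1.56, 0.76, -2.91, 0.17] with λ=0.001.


‖w‖₂² = (1.56)² + (0.76)² + (-2.91)² + (0.17)²
     = 2.4336 + 0.5776 + 8.4681 + 0.0289
     = 11.5082
λ·‖w‖₂² = 0.001·11.5082 = 0.011508

0.011508


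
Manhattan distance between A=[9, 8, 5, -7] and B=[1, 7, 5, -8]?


d = |9-1| + |8-7| + |5-5| + |-7+ 8|
  = 8 + 1 + 0 + 1
  = 10

10


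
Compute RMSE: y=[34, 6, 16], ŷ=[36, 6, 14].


MSE = 8/3 = 2.6667
RMSE = √(8/3) = 1.633

1.633


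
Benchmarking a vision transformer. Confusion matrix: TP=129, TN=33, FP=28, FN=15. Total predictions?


Total = TP + TN + FP + FN
= 129 + 33 + 28 + 15
= 205
(Predicted positive: 157, predicted negative: 48)

205


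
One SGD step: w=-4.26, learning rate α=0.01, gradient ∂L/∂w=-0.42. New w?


w_new = w - α·∇
= -4.26 - 0.01·-0.42
= -4.26 + 0.0042
= -4.2558

-4.2558


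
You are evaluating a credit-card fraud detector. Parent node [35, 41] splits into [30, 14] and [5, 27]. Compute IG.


Parent = [35, 41], H_parent = 0.9955
H_left = 0.9024 (n=44), H_right = 0.6253 (n=32)
H_children = (44/76)·0.9024 + (32/76)·0.6253 = 0.7857
IG = 0.9955 - 0.7857 = 0.2098

0.2098


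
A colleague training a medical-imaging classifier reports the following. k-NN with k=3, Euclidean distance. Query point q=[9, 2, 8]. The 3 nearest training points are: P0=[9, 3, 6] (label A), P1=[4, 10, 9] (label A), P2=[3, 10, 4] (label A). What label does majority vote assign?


d(q,P0) = 2.2361  (label A)
d(q,P1) = 9.4868  (label A)
d(q,P2) = 10.7703  (label A)
Votes: A=3, B=0
Majority → A

A


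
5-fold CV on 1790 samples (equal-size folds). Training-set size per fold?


Fold size = 1790/5 = 358
Training per fold = 1790 - 358 = 1432

1432


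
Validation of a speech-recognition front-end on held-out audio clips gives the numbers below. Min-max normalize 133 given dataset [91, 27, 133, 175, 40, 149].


min=27, max=175
(133-27)/(175-27) = 106/148 = 0.7162

0.7162


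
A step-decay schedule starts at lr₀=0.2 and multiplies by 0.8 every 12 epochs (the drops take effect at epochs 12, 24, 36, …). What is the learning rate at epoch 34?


n_drops = ⌊34/12⌋ = 2
lr = 0.2·0.8^2 = 0.2·0.64 = 0.128

0.128


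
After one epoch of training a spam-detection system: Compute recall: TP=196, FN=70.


Recall = TP/(TP+FN)
= 196/(196+70)
= 196/266 = 73.68%

73.68%


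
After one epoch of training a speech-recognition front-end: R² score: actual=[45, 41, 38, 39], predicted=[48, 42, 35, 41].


ȳ = 40.75
SS_res = Σ(y-ŷ)² = 23
SS_tot = Σ(y-ȳ)² = 28.75
R² = 1 - SS_res/SS_tot = 1 - 0.8 = 0.2

0.2


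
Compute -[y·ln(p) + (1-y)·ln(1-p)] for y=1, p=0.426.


BCE = -[y·ln(p) + (1-y)·ln(1-p)]
= -1·ln(0.426) - 0
= -ln(0.426) = 0.8533

0.8533


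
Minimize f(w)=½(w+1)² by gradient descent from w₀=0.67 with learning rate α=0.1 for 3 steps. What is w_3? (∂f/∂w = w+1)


step 1: grad = 0.67+1 = 1.67; w = 0.67 - 0.1·(1.67) = 0.503
step 2: grad = 0.503+1 = 1.503; w = 0.503 - 0.1·(1.503) = 0.3527
step 3: grad = 0.3527+1 = 1.3527; w = 0.3527 - 0.1·(1.3527) = 0.21743

0.21743


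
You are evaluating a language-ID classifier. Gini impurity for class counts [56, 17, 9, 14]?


Probabilities: [56/96, 17/96, 9/96, 14/96] ≈ [0.5833, 0.1771, 0.0938, 0.1458]
Σpᵢ² = (3136 + 289 + 81 + 196)/96² = 3702/9216
Gini = 1 - Σpᵢ² = 1 - 3702/9216 = 0.5983

0.5983


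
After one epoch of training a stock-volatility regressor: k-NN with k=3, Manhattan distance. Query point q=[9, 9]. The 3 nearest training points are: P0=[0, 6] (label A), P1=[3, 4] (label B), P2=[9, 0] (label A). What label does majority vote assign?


d(q,P0) = 12  (label A)
d(q,P1) = 11  (label B)
d(q,P2) = 9  (label A)
Votes: A=2, B=1
Majority → A

A


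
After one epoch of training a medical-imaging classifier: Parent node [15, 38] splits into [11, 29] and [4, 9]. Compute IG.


Parent = [15, 38], H_parent = 0.8595
H_left = 0.8485 (n=40), H_right = 0.8905 (n=13)
H_children = (40/53)·0.8485 + (13/53)·0.8905 = 0.8588
IG = 0.8595 - 0.8588 = 0.0007

0.0007


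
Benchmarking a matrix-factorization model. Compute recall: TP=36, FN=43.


Recall = TP/(TP+FN)
= 36/(36+43)
= 36/79 = 45.57%

45.57%


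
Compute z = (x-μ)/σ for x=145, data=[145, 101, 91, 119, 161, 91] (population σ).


μ = 118, σ = 26.8514
z = (145 - 118)/26.8514 = 1.0055

1.0055


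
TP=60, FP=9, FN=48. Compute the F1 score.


Precision = 60/69 = 0.8696
Recall = 60/108 = 0.5556
F1 = 2·P·R/(P+R) = 2·TP/(2·TP+FP+FN) = 120/(120+9+48) = 120/177 = 0.678

0.678


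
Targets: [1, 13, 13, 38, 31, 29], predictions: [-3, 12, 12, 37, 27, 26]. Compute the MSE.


Squared errors: (1+ 3)²=16, (13-12)²=1, (13-12)²=1, (38-37)²=1, (31-27)²=16, (29-26)²=9
Sum = 44
MSE = 44/6 = 22/3

22/3


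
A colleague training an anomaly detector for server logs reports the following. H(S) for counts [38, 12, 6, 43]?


Probabilities: [38/99, 12/99, 6/99, 43/99] ≈ [0.3838, 0.1212, 0.0606, 0.4343]
H = -((38/99)·log₂(38/99) + (12/99)·log₂(12/99) + (6/99)·log₂(6/99) + (43/99)·log₂(43/99))
  = 1.6669 bits

1.6669 bits


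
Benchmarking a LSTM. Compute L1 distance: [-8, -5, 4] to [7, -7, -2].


d = |-8-7| + |-5+ 7| + |4+ 2|
  = 15 + 2 + 6
  = 23

23


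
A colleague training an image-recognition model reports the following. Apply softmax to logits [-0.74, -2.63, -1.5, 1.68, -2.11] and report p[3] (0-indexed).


Exponentials: e^-0.74=0.4771, e^-2.63=0.0721, e^-1.5=0.2231, e^1.68=5.3656, e^-2.11=0.1212
Sum = 6.2591
Softmax = [0.0762, 0.0115, 0.0356, 0.8572, 0.0194]
p[3] = 5.3656/6.2591 = 0.8572

0.8572


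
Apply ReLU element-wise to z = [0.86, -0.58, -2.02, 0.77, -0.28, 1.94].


ReLU(0.86) = max(0, 0.86) = 0.86
ReLU(-0.58) = max(0, -0.58) = 0.0
ReLU(-2.02) = max(0, -2.02) = 0.0
ReLU(0.77) = max(0, 0.77) = 0.77
ReLU(-0.28) = max(0, -0.28) = 0.0
ReLU(1.94) = max(0, 1.94) = 1.94
result = [0.86, 0.0, 0.0, 0.77, 0.0, 1.94]

[0.86, 0.0, 0.0, 0.77, 0.0, 1.94]


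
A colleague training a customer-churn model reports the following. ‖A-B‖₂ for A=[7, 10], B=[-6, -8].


d = √((7+ 6)² + (10+ 8)²)
  = √(169 + 324)
  = √493 = 22.2036

22.2036


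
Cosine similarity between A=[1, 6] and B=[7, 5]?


A·B = 1·7 + 6·5 = 37
‖A‖ = √37 = 6.0828, ‖B‖ = √74 = 8.6023
cos = 37/(√37·√74) = 37/√2738 = 0.7071

0.7071


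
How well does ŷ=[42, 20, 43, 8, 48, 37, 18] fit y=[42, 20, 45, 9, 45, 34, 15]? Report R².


ȳ = 30
SS_res = Σ(y-ŷ)² = 32
SS_tot = Σ(y-ȳ)² = 1376
R² = 1 - SS_res/SS_tot = 1 - 0.0233 = 0.9767

0.9767


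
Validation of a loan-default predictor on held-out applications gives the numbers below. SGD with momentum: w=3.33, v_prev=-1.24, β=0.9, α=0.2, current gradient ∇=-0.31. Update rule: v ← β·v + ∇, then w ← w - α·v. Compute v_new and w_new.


v_new = 0.9·-1.24 - 0.31 = -1.116 - 0.31 = -1.426
w_new = 3.33 - 0.2·-1.426 = 3.33 + 0.2852 = 3.6152

v_new=-1.426, w_new=3.6152


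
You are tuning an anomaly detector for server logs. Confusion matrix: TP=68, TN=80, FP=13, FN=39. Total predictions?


Total = TP + TN + FP + FN
= 68 + 80 + 13 + 39
= 200
(Predicted positive: 81, predicted negative: 119)

200


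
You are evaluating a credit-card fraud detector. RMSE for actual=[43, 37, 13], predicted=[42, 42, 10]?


MSE = 35/3 = 11.6667
RMSE = √(35/3) = 3.4157

3.4157


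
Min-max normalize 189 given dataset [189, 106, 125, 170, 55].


min=55, max=189
(189-55)/(189-55) = 134/134 = 1.0

1.0


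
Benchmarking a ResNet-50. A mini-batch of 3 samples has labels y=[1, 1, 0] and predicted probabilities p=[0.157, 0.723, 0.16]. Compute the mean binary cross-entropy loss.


L[0] = -ln(0.157) = 1.8515
L[1] = -ln(0.723) = 0.3243
L[2] = -ln(1-0.16) = -ln(0.84) = 0.1744
mean = (1.8515 + 0.3243 + 0.1744)/3 = 0.7834

0.7834


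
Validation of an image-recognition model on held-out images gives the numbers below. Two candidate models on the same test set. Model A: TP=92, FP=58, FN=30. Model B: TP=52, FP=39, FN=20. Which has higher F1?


Model A: P=92/150=0.6133, R=92/122=0.7541, F1=2PR/(P+R)=2TP/(2TP+FP+FN)=184/272=0.6765
Model B: P=52/91=0.5714, R=52/72=0.7222, F1=2PR/(P+R)=2TP/(2TP+FP+FN)=104/163=0.638
0.6765 > 0.638 → Model A

Model A


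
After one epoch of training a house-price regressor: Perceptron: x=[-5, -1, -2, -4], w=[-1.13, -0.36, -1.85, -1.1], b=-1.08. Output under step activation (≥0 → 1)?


z = (-5)·(-1.13) + (-1)·(-0.36) + (-2)·(-1.85) + (-4)·(-1.1) - 1.08
  = 13.03
step(z) = 1 (z≥0)

1


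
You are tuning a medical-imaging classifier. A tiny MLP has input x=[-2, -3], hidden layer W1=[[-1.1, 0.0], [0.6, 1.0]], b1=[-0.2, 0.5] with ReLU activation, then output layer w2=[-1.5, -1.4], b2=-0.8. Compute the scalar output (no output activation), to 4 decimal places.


z1[0] = (-1.1)·(-2) + (0.0)·(-3) - 0.2 = 2.0
z1[1] = (0.6)·(-2) + (1.0)·(-3) + 0.5 = -3.7
h = ReLU(z1) = [2.0, 0.0]
output = (-1.5)·(2.0) + (-1.4)·(0.0) - 0.8 = -3.8

-3.8


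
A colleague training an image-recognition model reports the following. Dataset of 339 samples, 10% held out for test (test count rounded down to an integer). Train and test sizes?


Test = ⌊339·10/100⌋ = 33
Train = 339 - 33 = 306

Train: 306, Test: 33


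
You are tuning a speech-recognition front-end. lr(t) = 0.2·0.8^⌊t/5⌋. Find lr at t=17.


n_drops = ⌊17/5⌋ = 3
lr = 0.2·0.8^3 = 0.2·0.512 = 0.1024

0.1024


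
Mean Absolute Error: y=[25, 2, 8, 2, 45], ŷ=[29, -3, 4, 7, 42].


Absolute errors: |25-29|=4, |2+ 3|=5, |8-4|=4, |2-7|=5, |45-42|=3
Sum = 21
MAE = 21/5 = 21/5

21/5


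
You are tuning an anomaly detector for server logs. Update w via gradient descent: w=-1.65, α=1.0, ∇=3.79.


w_new = w - α·∇
= -1.65 - 1.0·3.79
= -1.65 - 3.79
= -5.44

-5.44


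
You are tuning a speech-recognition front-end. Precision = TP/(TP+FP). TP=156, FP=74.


Precision = TP/(TP+FP)
= 156/(156+74)
= 156/230 = 67.83%

67.83%


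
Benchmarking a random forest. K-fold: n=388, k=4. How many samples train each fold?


Fold size = 388/4 = 97
Training per fold = 388 - 97 = 291

291


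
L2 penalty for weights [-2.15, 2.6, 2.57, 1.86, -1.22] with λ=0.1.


‖w‖₂² = (-2.15)² + (2.6)² + (2.57)² + (1.86)² + (-1.22)²
     = 4.6225 + 6.76 + 6.6049 + 3.4596 + 1.4884
     = 22.9354
λ·‖w‖₂² = 0.1·22.9354 = 2.29354

2.29354


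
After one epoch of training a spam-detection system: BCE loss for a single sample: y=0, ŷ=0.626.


BCE = -[y·ln(p) + (1-y)·ln(1-p)]
= -0 - 1·ln(1-0.626)
= -ln(0.374) = 0.9835

0.9835


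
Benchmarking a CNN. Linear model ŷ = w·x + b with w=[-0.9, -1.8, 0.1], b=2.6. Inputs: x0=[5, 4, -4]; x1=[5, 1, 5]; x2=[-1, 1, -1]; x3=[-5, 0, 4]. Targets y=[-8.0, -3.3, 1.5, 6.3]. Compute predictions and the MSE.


ŷ0 = (-0.9)·(5) + (-1.8)·(4) + (0.1)·(-4) + 2.6 = -9.5
ŷ1 = (-0.9)·(5) + (-1.8)·(1) + (0.1)·(5) + 2.6 = -3.2
ŷ2 = (-0.9)·(-1) + (-1.8)·(1) + (0.1)·(-1) + 2.6 = 1.6
ŷ3 = (-0.9)·(-5) + (-1.8)·(0) + (0.1)·(4) + 2.6 = 7.5
errors² = [2.25, 0.01, 0.01, 1.44]
MSE = 3.7100/4 = 0.9275

0.9275


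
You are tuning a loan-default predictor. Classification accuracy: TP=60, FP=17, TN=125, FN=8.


Accuracy = (TP+TN)/(TP+TN+FP+FN)
= (60+125)/(210)
= 185/210 = 88.1%

88.1%


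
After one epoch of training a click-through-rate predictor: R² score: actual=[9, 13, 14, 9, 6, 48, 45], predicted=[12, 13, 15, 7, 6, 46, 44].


ȳ = 20.5714
SS_res = Σ(y-ŷ)² = 19
SS_tot = Σ(y-ȳ)² = 1929.71
R² = 1 - SS_res/SS_tot = 1 - 0.0098 = 0.9902

0.9902


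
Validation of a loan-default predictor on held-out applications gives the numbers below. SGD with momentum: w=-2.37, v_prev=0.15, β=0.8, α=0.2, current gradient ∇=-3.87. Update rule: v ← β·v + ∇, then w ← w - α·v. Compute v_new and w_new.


v_new = 0.8·0.15 - 3.87 = 0.12 - 3.87 = -3.75
w_new = -2.37 - 0.2·-3.75 = -2.37 + 0.75 = -1.62

v_new=-3.75, w_new=-1.62


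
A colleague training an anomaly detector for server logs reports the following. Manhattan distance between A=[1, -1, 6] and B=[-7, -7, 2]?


d = |1+ 7| + |-1+ 7| + |6-2|
  = 8 + 6 + 4
  = 18

18


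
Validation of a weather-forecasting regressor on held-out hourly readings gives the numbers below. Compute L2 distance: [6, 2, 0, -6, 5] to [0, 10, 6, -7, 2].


d = √((6-0)² + (2-10)² + (0-6)² + (-6+ 7)² + (5-2)²)
  = √(36 + 64 + 36 + 1 + 9)
  = √146 = 12.083

12.083


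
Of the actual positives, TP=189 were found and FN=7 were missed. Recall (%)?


Recall = TP/(TP+FN)
= 189/(189+7)
= 189/196 = 96.43%

96.43%


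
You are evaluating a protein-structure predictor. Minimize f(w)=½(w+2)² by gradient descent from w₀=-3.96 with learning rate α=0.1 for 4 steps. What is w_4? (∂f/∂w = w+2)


step 1: grad = -3.96+2 = -1.96; w = -3.96 - 0.1·(-1.96) = -3.764
step 2: grad = -3.764+2 = -1.764; w = -3.764 - 0.1·(-1.764) = -3.5876
step 3: grad = -3.5876+2 = -1.5876; w = -3.5876 - 0.1·(-1.5876) = -3.42884
step 4: grad = -3.42884+2 = -1.42884; w = -3.42884 - 0.1·(-1.42884) = -3.285956

-3.285956


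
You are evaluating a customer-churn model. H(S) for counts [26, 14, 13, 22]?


Probabilities: [26/75, 14/75, 13/75, 22/75] ≈ [0.3467, 0.1867, 0.1733, 0.2933]
H = -((26/75)·log₂(26/75) + (14/75)·log₂(14/75) + (13/75)·log₂(13/75) + (22/75)·log₂(22/75))
  = 1.9391 bits

1.9391 bits


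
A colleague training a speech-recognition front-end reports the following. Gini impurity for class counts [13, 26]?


Probabilities: [13/39, 26/39] ≈ [0.3333, 0.6667]
Σpᵢ² = (169 + 676)/39² = 845/1521
Gini = 1 - Σpᵢ² = 1 - 845/1521 = 0.4444

0.4444


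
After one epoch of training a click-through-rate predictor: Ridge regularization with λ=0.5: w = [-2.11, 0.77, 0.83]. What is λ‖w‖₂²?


‖w‖₂² = (-2.11)² + (0.77)² + (0.83)²
     = 4.4521 + 0.5929 + 0.6889
     = 5.7339
λ·‖w‖₂² = 0.5·5.7339 = 2.86695

2.86695


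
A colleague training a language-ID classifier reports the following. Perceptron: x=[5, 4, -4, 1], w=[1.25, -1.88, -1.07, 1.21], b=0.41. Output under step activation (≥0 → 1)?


z = (5)·(1.25) + (4)·(-1.88) + (-4)·(-1.07) + (1)·(1.21) + 0.41
  = 4.63
step(z) = 1 (z≥0)

1


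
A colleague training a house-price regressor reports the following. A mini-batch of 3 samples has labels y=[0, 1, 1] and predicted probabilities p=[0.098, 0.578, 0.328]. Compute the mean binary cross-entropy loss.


L[0] = -ln(1-0.098) = -ln(0.902) = 0.1031
L[1] = -ln(0.578) = 0.5482
L[2] = -ln(0.328) = 1.1147
mean = (0.1031 + 0.5482 + 1.1147)/3 = 0.5887

0.5887


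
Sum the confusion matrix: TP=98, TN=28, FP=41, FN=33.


Total = TP + TN + FP + FN
= 98 + 28 + 41 + 33
= 200
(Predicted positive: 139, predicted negative: 61)

200


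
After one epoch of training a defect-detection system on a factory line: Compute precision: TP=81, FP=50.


Precision = TP/(TP+FP)
= 81/(81+50)
= 81/131 = 61.83%

61.83%


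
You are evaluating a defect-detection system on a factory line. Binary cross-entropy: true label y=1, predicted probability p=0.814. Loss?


BCE = -[y·ln(p) + (1-y)·ln(1-p)]
= -1·ln(0.814) - 0
= -ln(0.814) = 0.2058

0.2058


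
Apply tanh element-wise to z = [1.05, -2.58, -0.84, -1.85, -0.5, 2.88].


tanh(1.05) = 0.7818
tanh(-2.58) = -0.9886
tanh(-0.84) = -0.6858
tanh(-1.85) = -0.9517
tanh(-0.5) = -0.4621
tanh(2.88) = 0.9937
result = [0.7818, -0.9886, -0.6858, -0.9517, -0.4621, 0.9937]

[0.7818, -0.9886, -0.6858, -0.9517, -0.4621, 0.9937]


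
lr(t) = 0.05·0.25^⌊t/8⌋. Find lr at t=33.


n_drops = ⌊33/8⌋ = 4
lr = 0.05·0.25^4 = 0.05·0.00390625 = 0.0001953125

0.0001953125


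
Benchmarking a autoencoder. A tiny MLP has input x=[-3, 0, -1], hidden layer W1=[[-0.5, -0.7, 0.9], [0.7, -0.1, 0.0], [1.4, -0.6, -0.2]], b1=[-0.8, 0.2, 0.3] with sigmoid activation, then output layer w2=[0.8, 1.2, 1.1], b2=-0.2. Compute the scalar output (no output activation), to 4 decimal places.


z1[0] = (-0.5)·(-3) + (-0.7)·(0) + (0.9)·(-1) - 0.8 = -0.2
z1[1] = (0.7)·(-3) + (-0.1)·(0) + (0.0)·(-1) + 0.2 = -1.9
z1[2] = (1.4)·(-3) + (-0.6)·(0) + (-0.2)·(-1) + 0.3 = -3.7
h = sigmoid(z1) = [0.4502, 0.1301, 0.0241]
output = (0.8)·(0.4502) + (1.2)·(0.1301) + (1.1)·(0.0241) - 0.2 = 0.3428

0.3428


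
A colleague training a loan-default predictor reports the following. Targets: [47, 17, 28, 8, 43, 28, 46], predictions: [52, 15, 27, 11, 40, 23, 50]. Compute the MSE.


Squared errors: (47-52)²=25, (17-15)²=4, (28-27)²=1, (8-11)²=9, (43-40)²=9, (28-23)²=25, (46-50)²=16
Sum = 89
MSE = 89/7 = 89/7

89/7


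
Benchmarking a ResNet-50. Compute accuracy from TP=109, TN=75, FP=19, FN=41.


Accuracy = (TP+TN)/(TP+TN+FP+FN)
= (109+75)/(244)
= 184/244 = 75.41%

75.41%


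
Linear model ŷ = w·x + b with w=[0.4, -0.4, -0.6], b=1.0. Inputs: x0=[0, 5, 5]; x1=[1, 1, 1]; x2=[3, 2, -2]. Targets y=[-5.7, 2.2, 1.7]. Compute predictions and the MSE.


ŷ0 = (0.4)·(0) + (-0.4)·(5) + (-0.6)·(5) + 1.0 = -4.0
ŷ1 = (0.4)·(1) + (-0.4)·(1) + (-0.6)·(1) + 1.0 = 0.4
ŷ2 = (0.4)·(3) + (-0.4)·(2) + (-0.6)·(-2) + 1.0 = 2.6
errors² = [2.89, 3.24, 0.81]
MSE = 6.9400/3 = 2.3133

2.3133


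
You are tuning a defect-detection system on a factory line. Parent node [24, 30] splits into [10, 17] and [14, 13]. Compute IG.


Parent = [24, 30], H_parent = 0.9911
H_left = 0.951 (n=27), H_right = 0.999 (n=27)
H_children = (27/54)·0.951 + (27/54)·0.999 = 0.975
IG = 0.9911 - 0.975 = 0.0161

0.0161


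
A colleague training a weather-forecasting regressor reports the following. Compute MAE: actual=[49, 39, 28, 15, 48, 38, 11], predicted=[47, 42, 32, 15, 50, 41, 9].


Absolute errors: |49-47|=2, |39-42|=3, |28-32|=4, |15-15|=0, |48-50|=2, |38-41|=3, |11-9|=2
Sum = 16
MAE = 16/7 = 16/7

16/7


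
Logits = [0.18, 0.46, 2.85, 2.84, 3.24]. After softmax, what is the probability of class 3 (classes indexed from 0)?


Exponentials: e^0.18=1.1972, e^0.46=1.5841, e^2.85=17.2878, e^2.84=17.1158, e^3.24=25.5337
Sum = 62.7186
Softmax = [0.0191, 0.0253, 0.2756, 0.2729, 0.4071]
p[3] = 17.1158/62.7186 = 0.2729

0.2729


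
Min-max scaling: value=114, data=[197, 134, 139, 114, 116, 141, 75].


min=75, max=197
(114-75)/(197-75) = 39/122 = 0.3197

0.3197


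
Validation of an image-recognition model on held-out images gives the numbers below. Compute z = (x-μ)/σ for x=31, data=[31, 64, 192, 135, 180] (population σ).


μ = 120.4, σ = 63.3486
z = (31 - 120.4)/63.3486 = -1.4112

-1.4112


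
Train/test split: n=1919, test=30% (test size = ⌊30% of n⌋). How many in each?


Test = ⌊1919·30/100⌋ = 575
Train = 1919 - 575 = 1344

Train: 1344, Test: 575


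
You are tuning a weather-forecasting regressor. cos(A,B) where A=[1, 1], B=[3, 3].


A·B = 1·3 + 1·3 = 6
‖A‖ = √2 = 1.4142, ‖B‖ = √18 = 4.2426
cos = 6/(√2·√18) = 6/√36 = 1.0

1.0


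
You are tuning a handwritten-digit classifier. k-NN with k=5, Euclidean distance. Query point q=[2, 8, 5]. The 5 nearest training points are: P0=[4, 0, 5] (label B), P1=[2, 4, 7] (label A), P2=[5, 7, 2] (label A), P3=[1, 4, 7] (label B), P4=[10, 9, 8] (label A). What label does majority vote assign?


d(q,P0) = 8.2462  (label B)
d(q,P1) = 4.4721  (label A)
d(q,P2) = 4.3589  (label A)
d(q,P3) = 4.5826  (label B)
d(q,P4) = 8.6023  (label A)
Votes: A=3, B=2
Majority → A

A


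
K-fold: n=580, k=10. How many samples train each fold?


Fold size = 580/10 = 58
Training per fold = 580 - 58 = 522

522


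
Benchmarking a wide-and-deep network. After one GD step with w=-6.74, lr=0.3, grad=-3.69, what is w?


w_new = w - α·∇
= -6.74 - 0.3·-3.69
= -6.74 + 1.107
= -5.633

-5.633


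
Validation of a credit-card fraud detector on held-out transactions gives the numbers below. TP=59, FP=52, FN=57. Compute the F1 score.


Precision = 59/111 = 0.5315
Recall = 59/116 = 0.5086
F1 = 2·P·R/(P+R) = 2·TP/(2·TP+FP+FN) = 118/(118+52+57) = 118/227 = 0.5198

0.5198


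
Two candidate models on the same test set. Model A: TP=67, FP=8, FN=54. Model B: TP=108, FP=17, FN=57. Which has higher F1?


Model A: P=67/75=0.8933, R=67/121=0.5537, F1=2PR/(P+R)=2TP/(2TP+FP+FN)=134/196=0.6837
Model B: P=108/125=0.864, R=108/165=0.6545, F1=2PR/(P+R)=2TP/(2TP+FP+FN)=216/290=0.7448
0.6837 < 0.7448 → Model B

Model B


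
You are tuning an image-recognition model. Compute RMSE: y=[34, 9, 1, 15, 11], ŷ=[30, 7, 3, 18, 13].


MSE = 37/5 = 7.4
RMSE = √(37/5) = 2.7203

2.7203


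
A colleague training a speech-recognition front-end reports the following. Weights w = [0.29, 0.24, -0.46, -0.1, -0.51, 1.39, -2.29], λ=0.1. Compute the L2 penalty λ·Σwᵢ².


‖w‖₂² = (0.29)² + (0.24)² + (-0.46)² + (-0.1)² + (-0.51)² + (1.39)² + (-2.29)²
     = 0.0841 + 0.0576 + 0.2116 + 0.01 + 0.2601 + 1.9321 + 5.2441
     = 7.7996
λ·‖w‖₂² = 0.1·7.7996 = 0.77996

0.77996


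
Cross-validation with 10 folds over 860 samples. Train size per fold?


Fold size = 860/10 = 86
Training per fold = 860 - 86 = 774

774


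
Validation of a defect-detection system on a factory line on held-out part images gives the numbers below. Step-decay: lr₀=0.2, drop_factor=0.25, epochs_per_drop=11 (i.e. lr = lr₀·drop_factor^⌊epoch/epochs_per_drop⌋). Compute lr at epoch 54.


n_drops = ⌊54/11⌋ = 4
lr = 0.2·0.25^4 = 0.2·0.00390625 = 0.00078125

0.00078125


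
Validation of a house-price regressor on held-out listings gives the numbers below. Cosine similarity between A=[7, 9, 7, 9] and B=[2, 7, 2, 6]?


A·B = 7·2 + 9·7 + 7·2 + 9·6 = 145
‖A‖ = √260 = 16.1245, ‖B‖ = √93 = 9.6437
cos = 145/(√260·√93) = 145/√24180 = 0.9325

0.9325


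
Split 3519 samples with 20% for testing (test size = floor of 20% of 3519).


Test = ⌊3519·20/100⌋ = 703
Train = 3519 - 703 = 2816

Train: 2816, Test: 703


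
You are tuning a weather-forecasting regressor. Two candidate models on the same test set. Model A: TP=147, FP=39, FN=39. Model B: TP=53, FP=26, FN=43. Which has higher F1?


Model A: P=147/186=0.7903, R=147/186=0.7903, F1=2PR/(P+R)=2TP/(2TP+FP+FN)=294/372=0.7903
Model B: P=53/79=0.6709, R=53/96=0.5521, F1=2PR/(P+R)=2TP/(2TP+FP+FN)=106/175=0.6057
0.7903 > 0.6057 → Model A

Model A


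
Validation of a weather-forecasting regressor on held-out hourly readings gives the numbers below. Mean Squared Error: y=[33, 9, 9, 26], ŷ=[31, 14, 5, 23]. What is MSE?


Squared errors: (33-31)²=4, (9-14)²=25, (9-5)²=16, (26-23)²=9
Sum = 54
MSE = 54/4 = 27/2

27/2


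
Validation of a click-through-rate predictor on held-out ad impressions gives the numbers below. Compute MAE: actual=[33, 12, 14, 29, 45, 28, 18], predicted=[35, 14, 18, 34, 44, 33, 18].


Absolute errors: |33-35|=2, |12-14|=2, |14-18|=4, |29-34|=5, |45-44|=1, |28-33|=5, |18-18|=0
Sum = 19
MAE = 19/7 = 19/7

19/7


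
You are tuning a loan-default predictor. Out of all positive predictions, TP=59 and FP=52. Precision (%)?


Precision = TP/(TP+FP)
= 59/(59+52)
= 59/111 = 53.15%

53.15%


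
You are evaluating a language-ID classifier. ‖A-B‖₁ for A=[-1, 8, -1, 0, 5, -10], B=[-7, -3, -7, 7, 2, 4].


d = |-1+ 7| + |8+ 3| + |-1+ 7| + |0-7| + |5-2| + |-10-4|
  = 6 + 11 + 6 + 7 + 3 + 14
  = 47

47


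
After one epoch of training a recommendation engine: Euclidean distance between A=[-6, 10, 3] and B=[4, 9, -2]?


d = √((-6-4)² + (10-9)² + (3+ 2)²)
  = √(100 + 1 + 25)
  = √126 = 11.225

11.225


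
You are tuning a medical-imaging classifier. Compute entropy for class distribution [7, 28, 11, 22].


Probabilities: [7/68, 28/68, 11/68, 22/68] ≈ [0.1029, 0.4118, 0.1618, 0.3235]
H = -((7/68)·log₂(7/68) + (28/68)·log₂(28/68) + (11/68)·log₂(11/68) + (22/68)·log₂(22/68))
  = 1.8166 bits

1.8166 bits


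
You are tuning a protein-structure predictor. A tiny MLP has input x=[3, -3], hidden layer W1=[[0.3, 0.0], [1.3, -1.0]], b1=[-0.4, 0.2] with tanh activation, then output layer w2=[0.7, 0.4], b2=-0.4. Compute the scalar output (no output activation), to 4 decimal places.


z1[0] = (0.3)·(3) + (0.0)·(-3) - 0.4 = 0.5
z1[1] = (1.3)·(3) + (-1.0)·(-3) + 0.2 = 7.1
h = tanh(z1) = [0.4621, 1.0]
output = (0.7)·(0.4621) + (0.4)·(1.0) - 0.4 = 0.3235

0.3235


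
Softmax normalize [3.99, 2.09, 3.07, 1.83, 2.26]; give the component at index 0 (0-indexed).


Exponentials: e^3.99=54.0549, e^2.09=8.0849, e^3.07=21.5419, e^1.83=6.2339, e^2.26=9.5831
Sum = 99.4987
Softmax = [0.5433, 0.0813, 0.2165, 0.0627, 0.0963]
p[0] = 54.0549/99.4987 = 0.5433

0.5433


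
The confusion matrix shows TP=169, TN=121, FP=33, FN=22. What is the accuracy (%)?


Accuracy = (TP+TN)/(TP+TN+FP+FN)
= (169+121)/(345)
= 290/345 = 84.06%

84.06%


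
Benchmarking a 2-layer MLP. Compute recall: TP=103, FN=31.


Recall = TP/(TP+FN)
= 103/(103+31)
= 103/134 = 76.87%

76.87%


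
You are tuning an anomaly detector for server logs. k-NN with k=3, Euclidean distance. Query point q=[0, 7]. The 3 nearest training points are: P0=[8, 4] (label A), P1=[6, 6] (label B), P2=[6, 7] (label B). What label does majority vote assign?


d(q,P0) = 8.544  (label A)
d(q,P1) = 6.0828  (label B)
d(q,P2) = 6.0  (label B)
Votes: A=1, B=2
Majority → B

B


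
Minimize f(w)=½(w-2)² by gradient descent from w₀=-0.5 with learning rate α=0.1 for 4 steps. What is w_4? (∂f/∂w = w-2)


step 1: grad = -0.5-2 = -2.5; w = -0.5 - 0.1·(-2.5) = -0.25
step 2: grad = -0.25-2 = -2.25; w = -0.25 - 0.1·(-2.25) = -0.025
step 3: grad = -0.025-2 = -2.025; w = -0.025 - 0.1·(-2.025) = 0.1775
step 4: grad = 0.1775-2 = -1.8225; w = 0.1775 - 0.1·(-1.8225) = 0.35975

0.35975


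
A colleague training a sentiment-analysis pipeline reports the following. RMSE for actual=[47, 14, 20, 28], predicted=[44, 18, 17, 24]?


MSE = 50/4 = 12.5
RMSE = √(50/4) = 3.5355

3.5355


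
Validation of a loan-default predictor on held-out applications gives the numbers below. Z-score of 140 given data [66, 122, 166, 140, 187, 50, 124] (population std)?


μ = 122.1429, σ = 45.9951
z = (140 - 122.1429)/45.9951 = 0.3882

0.3882


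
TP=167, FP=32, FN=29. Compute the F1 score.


Precision = 167/199 = 0.8392
Recall = 167/196 = 0.852
F1 = 2·P·R/(P+R) = 2·TP/(2·TP+FP+FN) = 334/(334+32+29) = 334/395 = 0.8456

0.8456


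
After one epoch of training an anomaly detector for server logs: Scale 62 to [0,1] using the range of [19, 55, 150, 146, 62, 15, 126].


min=15, max=150
(62-15)/(150-15) = 47/135 = 0.3481

0.3481


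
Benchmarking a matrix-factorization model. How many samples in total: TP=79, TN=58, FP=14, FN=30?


Total = TP + TN + FP + FN
= 79 + 58 + 14 + 30
= 181
(Predicted positive: 93, predicted negative: 88)

181


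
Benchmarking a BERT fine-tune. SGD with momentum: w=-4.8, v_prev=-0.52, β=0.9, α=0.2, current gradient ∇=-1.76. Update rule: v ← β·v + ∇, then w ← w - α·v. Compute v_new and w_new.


v_new = 0.9·-0.52 - 1.76 = -0.468 - 1.76 = -2.228
w_new = -4.8 - 0.2·-2.228 = -4.8 + 0.4456 = -4.3544

v_new=-2.228, w_new=-4.3544


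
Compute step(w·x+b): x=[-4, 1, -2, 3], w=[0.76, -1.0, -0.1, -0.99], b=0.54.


z = (-4)·(0.76) + (1)·(-1.0) + (-2)·(-0.1) + (3)·(-0.99) + 0.54
  = -6.27
step(z) = 0 (z<0)

0


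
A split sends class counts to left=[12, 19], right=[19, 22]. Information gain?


Parent = [31, 41], H_parent = 0.986
H_left = 0.9629 (n=31), H_right = 0.9961 (n=41)
H_children = (31/72)·0.9629 + (41/72)·0.9961 = 0.9818
IG = 0.986 - 0.9818 = 0.0042

0.0042


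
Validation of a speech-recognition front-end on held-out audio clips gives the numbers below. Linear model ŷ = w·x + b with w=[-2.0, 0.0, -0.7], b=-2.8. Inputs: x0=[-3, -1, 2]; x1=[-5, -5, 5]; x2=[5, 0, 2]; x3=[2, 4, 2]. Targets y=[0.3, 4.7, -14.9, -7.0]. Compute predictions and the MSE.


ŷ0 = (-2.0)·(-3) + (0.0)·(-1) + (-0.7)·(2) - 2.8 = 1.8
ŷ1 = (-2.0)·(-5) + (0.0)·(-5) + (-0.7)·(5) - 2.8 = 3.7
ŷ2 = (-2.0)·(5) + (0.0)·(0) + (-0.7)·(2) - 2.8 = -14.2
ŷ3 = (-2.0)·(2) + (0.0)·(4) + (-0.7)·(2) - 2.8 = -8.2
errors² = [2.25, 1.0, 0.49, 1.44]
MSE = 5.1800/4 = 1.295

1.295


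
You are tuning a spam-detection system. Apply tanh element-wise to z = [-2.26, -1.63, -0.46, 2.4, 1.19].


tanh(-2.26) = -0.9785
tanh(-1.63) = -0.9261
tanh(-0.46) = -0.4301
tanh(2.4) = 0.9837
tanh(1.19) = 0.8306
result = [-0.9785, -0.9261, -0.4301, 0.9837, 0.8306]

[-0.9785, -0.9261, -0.4301, 0.9837, 0.8306]


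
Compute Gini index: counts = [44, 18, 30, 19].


Probabilities: [44/111, 18/111, 30/111, 19/111] ≈ [0.3964, 0.1622, 0.2703, 0.1712]
Σpᵢ² = (1936 + 324 + 900 + 361)/111² = 3521/12321
Gini = 1 - Σpᵢ² = 1 - 3521/12321 = 0.7142

0.7142


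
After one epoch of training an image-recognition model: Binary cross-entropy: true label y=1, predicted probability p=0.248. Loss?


BCE = -[y·ln(p) + (1-y)·ln(1-p)]
= -1·ln(0.248) - 0
= -ln(0.248) = 1.3943

1.3943


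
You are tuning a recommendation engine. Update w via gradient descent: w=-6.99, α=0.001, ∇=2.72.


w_new = w - α·∇
= -6.99 - 0.001·2.72
= -6.99 - 0.00272
= -6.99272

-6.99272


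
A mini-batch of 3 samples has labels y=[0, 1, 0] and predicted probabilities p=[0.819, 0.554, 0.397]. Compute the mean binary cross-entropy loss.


L[0] = -ln(1-0.819) = -ln(0.181) = 1.7093
L[1] = -ln(0.554) = 0.5906
L[2] = -ln(1-0.397) = -ln(0.603) = 0.5058
mean = (1.7093 + 0.5906 + 0.5058)/3 = 0.9352

0.9352


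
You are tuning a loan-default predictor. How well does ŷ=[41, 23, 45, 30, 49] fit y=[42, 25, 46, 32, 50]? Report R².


ȳ = 39
SS_res = Σ(y-ŷ)² = 11
SS_tot = Σ(y-ȳ)² = 424
R² = 1 - SS_res/SS_tot = 1 - 0.0259 = 0.9741

0.9741


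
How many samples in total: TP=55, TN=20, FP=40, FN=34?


Total = TP + TN + FP + FN
= 55 + 20 + 40 + 34
= 149
(Predicted positive: 95, predicted negative: 54)

149


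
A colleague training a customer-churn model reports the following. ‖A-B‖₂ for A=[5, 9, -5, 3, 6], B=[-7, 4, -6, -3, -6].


d = √((5+ 7)² + (9-4)² + (-5+ 6)² + (3+ 3)² + (6+ 6)²)
  = √(144 + 25 + 1 + 36 + 144)
  = √350 = 18.7083

18.7083


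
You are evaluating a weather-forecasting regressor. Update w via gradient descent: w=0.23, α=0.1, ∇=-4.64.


w_new = w - α·∇
= 0.23 - 0.1·-4.64
= 0.23 + 0.464
= 0.694

0.694


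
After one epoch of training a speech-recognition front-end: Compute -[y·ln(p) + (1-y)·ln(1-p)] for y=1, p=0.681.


BCE = -[y·ln(p) + (1-y)·ln(1-p)]
= -1·ln(0.681) - 0
= -ln(0.681) = 0.3842

0.3842


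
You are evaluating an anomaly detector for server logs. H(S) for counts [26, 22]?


Probabilities: [26/48, 22/48] ≈ [0.5417, 0.4583]
H = -((26/48)·log₂(26/48) + (22/48)·log₂(22/48))
  = 0.995 bits

0.995 bits


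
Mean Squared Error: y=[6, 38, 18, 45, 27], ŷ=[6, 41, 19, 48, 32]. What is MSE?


Squared errors: (6-6)²=0, (38-41)²=9, (18-19)²=1, (45-48)²=9, (27-32)²=25
Sum = 44
MSE = 44/5 = 44/5

44/5


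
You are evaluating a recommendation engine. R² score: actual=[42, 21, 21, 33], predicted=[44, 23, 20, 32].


ȳ = 29.25
SS_res = Σ(y-ŷ)² = 10
SS_tot = Σ(y-ȳ)² = 312.75
R² = 1 - SS_res/SS_tot = 1 - 0.032 = 0.968

0.968


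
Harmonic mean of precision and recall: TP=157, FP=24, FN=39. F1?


Precision = 157/181 = 0.8674
Recall = 157/196 = 0.801
F1 = 2·P·R/(P+R) = 2·TP/(2·TP+FP+FN) = 314/(314+24+39) = 314/377 = 0.8329

0.8329


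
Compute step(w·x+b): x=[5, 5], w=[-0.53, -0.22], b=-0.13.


z = (5)·(-0.53) + (5)·(-0.22) - 0.13
  = -3.88
step(z) = 0 (z<0)

0


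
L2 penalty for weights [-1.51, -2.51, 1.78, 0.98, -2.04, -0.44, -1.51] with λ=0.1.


‖w‖₂² = (-1.51)² + (-2.51)² + (1.78)² + (0.98)² + (-2.04)² + (-0.44)² + (-1.51)²
     = 2.2801 + 6.3001 + 3.1684 + 0.9604 + 4.1616 + 0.1936 + 2.2801
     = 19.3443
λ·‖w‖₂² = 0.1·19.3443 = 1.93443

1.93443


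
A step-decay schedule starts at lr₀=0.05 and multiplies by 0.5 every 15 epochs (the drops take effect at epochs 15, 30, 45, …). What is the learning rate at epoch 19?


n_drops = ⌊19/15⌋ = 1
lr = 0.05·0.5^1 = 0.05·0.5 = 0.025

0.025


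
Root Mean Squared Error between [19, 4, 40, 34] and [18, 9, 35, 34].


MSE = 51/4 = 12.75
RMSE = √(51/4) = 3.5707

3.5707


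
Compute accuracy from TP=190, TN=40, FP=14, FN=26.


Accuracy = (TP+TN)/(TP+TN+FP+FN)
= (190+40)/(270)
= 230/270 = 85.19%

85.19%


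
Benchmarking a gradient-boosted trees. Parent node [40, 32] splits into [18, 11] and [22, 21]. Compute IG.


Parent = [40, 32], H_parent = 0.9911
H_left = 0.9576 (n=29), H_right = 0.9996 (n=43)
H_children = (29/72)·0.9576 + (43/72)·0.9996 = 0.9827
IG = 0.9911 - 0.9827 = 0.0084

0.0084


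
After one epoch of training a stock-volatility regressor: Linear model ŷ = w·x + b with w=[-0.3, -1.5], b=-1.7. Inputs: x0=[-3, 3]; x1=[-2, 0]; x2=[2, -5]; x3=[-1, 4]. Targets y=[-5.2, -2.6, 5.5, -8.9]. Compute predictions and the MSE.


ŷ0 = (-0.3)·(-3) + (-1.5)·(3) - 1.7 = -5.3
ŷ1 = (-0.3)·(-2) + (-1.5)·(0) - 1.7 = -1.1
ŷ2 = (-0.3)·(2) + (-1.5)·(-5) - 1.7 = 5.2
ŷ3 = (-0.3)·(-1) + (-1.5)·(4) - 1.7 = -7.4
errors² = [0.01, 2.25, 0.09, 2.25]
MSE = 4.6000/4 = 1.15

1.15


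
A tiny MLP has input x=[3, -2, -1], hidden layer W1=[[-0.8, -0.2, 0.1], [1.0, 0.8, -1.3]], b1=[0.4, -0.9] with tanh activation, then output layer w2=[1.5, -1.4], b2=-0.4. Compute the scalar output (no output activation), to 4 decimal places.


z1[0] = (-0.8)·(3) + (-0.2)·(-2) + (0.1)·(-1) + 0.4 = -1.7
z1[1] = (1.0)·(3) + (0.8)·(-2) + (-1.3)·(-1) - 0.9 = 1.8
h = tanh(z1) = [-0.9354, 0.9468]
output = (1.5)·(-0.9354) + (-1.4)·(0.9468) - 0.4 = -3.1286

-3.1286


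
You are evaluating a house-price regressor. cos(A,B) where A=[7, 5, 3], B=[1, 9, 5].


A·B = 7·1 + 5·9 + 3·5 = 67
‖A‖ = √83 = 9.1104, ‖B‖ = √107 = 10.3441
cos = 67/(√83·√107) = 67/√8881 = 0.711

0.711


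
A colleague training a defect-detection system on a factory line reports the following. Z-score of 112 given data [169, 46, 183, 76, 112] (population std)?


μ = 117.2, σ = 52.5486
z = (112 - 117.2)/52.5486 = -0.099

-0.099


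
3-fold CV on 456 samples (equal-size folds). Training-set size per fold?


Fold size = 456/3 = 152
Training per fold = 456 - 152 = 304

304


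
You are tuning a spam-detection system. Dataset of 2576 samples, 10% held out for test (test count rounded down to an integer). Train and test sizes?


Test = ⌊2576·10/100⌋ = 257
Train = 2576 - 257 = 2319

Train: 2319, Test: 257


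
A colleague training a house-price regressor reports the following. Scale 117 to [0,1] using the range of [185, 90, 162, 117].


min=90, max=185
(117-90)/(185-90) = 27/95 = 0.2842

0.2842


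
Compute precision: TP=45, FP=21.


Precision = TP/(TP+FP)
= 45/(45+21)
= 45/66 = 68.18%

68.18%


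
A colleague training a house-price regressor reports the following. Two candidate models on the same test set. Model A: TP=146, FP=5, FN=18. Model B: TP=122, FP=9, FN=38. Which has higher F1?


Model A: P=146/151=0.9669, R=146/164=0.8902, F1=2PR/(P+R)=2TP/(2TP+FP+FN)=292/315=0.927
Model B: P=122/131=0.9313, R=122/160=0.7625, F1=2PR/(P+R)=2TP/(2TP+FP+FN)=244/291=0.8385
0.927 > 0.8385 → Model A

Model A


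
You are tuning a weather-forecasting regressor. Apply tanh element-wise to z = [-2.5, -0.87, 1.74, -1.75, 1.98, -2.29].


tanh(-2.5) = -0.9866
tanh(-0.87) = -0.7014
tanh(1.74) = 0.9402
tanh(-1.75) = -0.9414
tanh(1.98) = 0.9626
tanh(-2.29) = -0.9797
result = [-0.9866, -0.7014, 0.9402, -0.9414, 0.9626, -0.9797]

[-0.9866, -0.7014, 0.9402, -0.9414, 0.9626, -0.9797]


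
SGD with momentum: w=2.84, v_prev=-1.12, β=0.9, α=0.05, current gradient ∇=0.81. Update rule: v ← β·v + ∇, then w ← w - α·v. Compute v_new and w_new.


v_new = 0.9·-1.12 + 0.81 = -1.008 + 0.81 = -0.198
w_new = 2.84 - 0.05·-0.198 = 2.84 + 0.0099 = 2.8499

v_new=-0.198, w_new=2.8499


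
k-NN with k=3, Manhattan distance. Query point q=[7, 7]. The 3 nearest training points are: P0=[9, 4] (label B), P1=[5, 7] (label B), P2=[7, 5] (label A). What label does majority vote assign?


d(q,P0) = 5  (label B)
d(q,P1) = 2  (label B)
d(q,P2) = 2  (label A)
Votes: A=1, B=2
Majority → B

B


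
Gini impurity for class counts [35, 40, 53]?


Probabilities: [35/128, 40/128, 53/128] ≈ [0.2734, 0.3125, 0.4141]
Σpᵢ² = (1225 + 1600 + 2809)/128² = 5634/16384
Gini = 1 - Σpᵢ² = 1 - 5634/16384 = 0.6561

0.6561


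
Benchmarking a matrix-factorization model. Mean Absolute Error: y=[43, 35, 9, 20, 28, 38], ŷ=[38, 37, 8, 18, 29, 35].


Absolute errors: |43-38|=5, |35-37|=2, |9-8|=1, |20-18|=2, |28-29|=1, |38-35|=3
Sum = 14
MAE = 14/6 = 7/3

7/3


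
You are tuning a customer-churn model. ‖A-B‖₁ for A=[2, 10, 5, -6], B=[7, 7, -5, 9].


d = |2-7| + |10-7| + |5+ 5| + |-6-9|
  = 5 + 3 + 10 + 15
  = 33

33


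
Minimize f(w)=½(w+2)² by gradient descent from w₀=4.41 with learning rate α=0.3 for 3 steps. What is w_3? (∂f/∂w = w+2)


step 1: grad = 4.41+2 = 6.41; w = 4.41 - 0.3·(6.41) = 2.487
step 2: grad = 2.487+2 = 4.487; w = 2.487 - 0.3·(4.487) = 1.1409
step 3: grad = 1.1409+2 = 3.1409; w = 1.1409 - 0.3·(3.1409) = 0.19863

0.19863


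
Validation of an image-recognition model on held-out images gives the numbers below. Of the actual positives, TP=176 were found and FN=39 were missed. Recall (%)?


Recall = TP/(TP+FN)
= 176/(176+39)
= 176/215 = 81.86%

81.86%


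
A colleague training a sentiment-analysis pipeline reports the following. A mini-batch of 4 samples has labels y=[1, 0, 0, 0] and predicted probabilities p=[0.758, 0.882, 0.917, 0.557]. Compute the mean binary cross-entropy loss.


L[0] = -ln(0.758) = 0.2771
L[1] = -ln(1-0.882) = -ln(0.118) = 2.1371
L[2] = -ln(1-0.917) = -ln(0.083) = 2.4889
L[3] = -ln(1-0.557) = -ln(0.443) = 0.8142
mean = (0.2771 + 2.1371 + 2.4889 + 0.8142)/4 = 1.4293

1.4293


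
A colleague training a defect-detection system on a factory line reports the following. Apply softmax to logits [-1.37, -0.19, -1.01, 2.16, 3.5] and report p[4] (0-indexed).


Exponentials: e^-1.37=0.2541, e^-0.19=0.827, e^-1.01=0.3642, e^2.16=8.6711, e^3.5=33.1155
Sum = 43.2319
Softmax = [0.0059, 0.0191, 0.0084, 0.2006, 0.766]
p[4] = 33.1155/43.2319 = 0.766

0.766


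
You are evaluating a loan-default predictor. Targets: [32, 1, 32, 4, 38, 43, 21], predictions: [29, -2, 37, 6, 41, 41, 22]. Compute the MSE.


Squared errors: (32-29)²=9, (1+ 2)²=9, (32-37)²=25, (4-6)²=4, (38-41)²=9, (43-41)²=4, (21-22)²=1
Sum = 61
MSE = 61/7 = 61/7

61/7


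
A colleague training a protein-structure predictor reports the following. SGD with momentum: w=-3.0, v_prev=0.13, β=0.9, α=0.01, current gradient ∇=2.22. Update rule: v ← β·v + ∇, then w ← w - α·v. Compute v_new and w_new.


v_new = 0.9·0.13 + 2.22 = 0.117 + 2.22 = 2.337
w_new = -3.0 - 0.01·2.337 = -3.0 - 0.02337 = -3.02337

v_new=2.337, w_new=-3.02337
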